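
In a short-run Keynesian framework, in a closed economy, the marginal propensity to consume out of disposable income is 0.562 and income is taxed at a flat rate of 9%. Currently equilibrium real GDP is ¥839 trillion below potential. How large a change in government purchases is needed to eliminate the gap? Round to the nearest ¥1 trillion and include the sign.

+¥410 trillion

Spending multiplier = 1/(1 − c(1−t)) = 1/(1 − 0.562×0.91) = 1/0.48858 ≈ 2.047.
Need ΔY = +¥839 trillion, so ΔG = ΔY/k = (+¥839 trillion) × 0.48858 ≈ +¥410 trillion.
The government should increase government purchases by ¥410 trillion.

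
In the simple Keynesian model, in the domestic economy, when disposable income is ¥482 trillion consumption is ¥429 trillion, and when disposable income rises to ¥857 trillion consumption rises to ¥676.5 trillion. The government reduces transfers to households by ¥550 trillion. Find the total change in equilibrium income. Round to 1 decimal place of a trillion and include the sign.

MPC = ΔC/ΔYd = (676.5 − 429)/(857 − 482) = 247.5/375 = 0.66.
The transfer change shifts disposable income by −¥550 trillion, so first-round consumption changes by c·ΔTR = 0.66 × (−¥550 trillion) = −¥363 trillion.
Expenditure multiplier = 1/(1 − MPC) = 1/(1 − 0.66) = 1/0.34 ≈ 2.941.
The transfer multiplier is c × k ≈ 1.941, so ΔY = k × (c·ΔTR) = (−¥363 trillion) / 0.34 ≈ −¥1,067.6 trillion.

−¥1,067.6 trillion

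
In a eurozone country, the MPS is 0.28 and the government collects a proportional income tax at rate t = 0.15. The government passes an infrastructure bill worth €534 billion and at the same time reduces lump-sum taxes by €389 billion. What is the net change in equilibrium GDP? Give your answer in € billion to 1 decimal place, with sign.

+€2,098.1 billion

MPC = 1 − MPS = 1 − 0.28 = 0.72.
Expenditure multiplier = 1/(1 − c(1−t)) = 1/(1 − 0.72×0.85) = 1/0.388 ≈ 2.577.
ΔG contributes k·ΔG = (+€534 billion) / 0.388 ≈ +€1,376.3 billion.
ΔT of −€389 billion changes first-round spending by −c·ΔT = +€280.08 billion, contributing k·(−c·ΔT) = (+€280.08 billion) / 0.388 ≈ +€721.9 billion.
Net ΔY = k(ΔG − c·ΔT) = (+€814.08 billion) / 0.388 ≈ +€2,098.1 billion.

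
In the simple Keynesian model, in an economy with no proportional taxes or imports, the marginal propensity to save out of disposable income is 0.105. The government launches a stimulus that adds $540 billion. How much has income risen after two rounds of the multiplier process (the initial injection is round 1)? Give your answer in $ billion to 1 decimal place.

MPC = 1 − MPS = 1 − 0.105 = 0.895.
Round 1 adds ΔG = $540 billion; each later round is MPC = 0.895 times the previous.
After 2 rounds: 540 + 483.3 = ΔG·(1 − c^2)/(1 − c) = 540 × (1 − 0.801025)/0.105 = $1,023.3 billion.

$1,023.3 billion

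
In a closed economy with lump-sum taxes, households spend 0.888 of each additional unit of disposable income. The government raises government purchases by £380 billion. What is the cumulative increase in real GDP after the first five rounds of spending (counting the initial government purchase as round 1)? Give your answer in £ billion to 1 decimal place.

Round 1 adds ΔG = £380 billion; each later round is MPC = 0.888 times the previous.
After 5 rounds: 380 + 337.44 + 299.64672 + 266.08628736 + 236.28462317568 = ΔG·(1 − c^5)/(1 − c) = 380 × (1 − 0.552159856263168)/0.112 ≈ £1,519.5 billion.

£1,519.5 billion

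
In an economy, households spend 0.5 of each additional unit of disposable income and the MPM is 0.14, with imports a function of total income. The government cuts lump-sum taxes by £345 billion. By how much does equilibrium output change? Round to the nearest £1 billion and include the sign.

A lump-sum tax change of −£345 billion shifts disposable income by +£345 billion; first-round consumption changes by −c × ΔT = −0.5 × (−£345 billion) = +£172.5 billion.
Expenditure multiplier = 1/(1 − c + m) = 1/(1 − 0.5 + 0.14) = 1/0.64 ≈ 1.563.
The tax multiplier is −c × k ≈ −0.781, so ΔY = k × (−c·ΔT) = (+£172.5 billion) / 0.64 ≈ +£270 billion.

+£270 billion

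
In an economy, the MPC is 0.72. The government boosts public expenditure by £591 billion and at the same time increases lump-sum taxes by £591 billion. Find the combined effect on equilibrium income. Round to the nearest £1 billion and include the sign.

+£591 billion

Expenditure multiplier = 1/(1 − MPC) = 1/(1 − 0.72) = 1/0.28 ≈ 3.571.
ΔG contributes k·ΔG = (+£591 billion) / 0.28 ≈ +£2,110.7 billion.
ΔT of +£591 billion changes first-round spending by −c·ΔT = −£425.52 billion, contributing k·(−c·ΔT) = (−£425.52 billion) / 0.28 ≈ −£1,519.7 billion.
With ΔG = ΔT and no other leakages, the balanced-budget multiplier is 1, so ΔY = ΔG = +£591 billion.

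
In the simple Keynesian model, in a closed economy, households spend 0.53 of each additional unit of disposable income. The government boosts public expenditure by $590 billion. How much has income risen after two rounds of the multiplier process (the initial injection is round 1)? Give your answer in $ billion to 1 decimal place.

Round 1 adds ΔG = $590 billion; each later round is MPC = 0.53 times the previous.
After 2 rounds: 590 + 312.7 = ΔG·(1 − c^2)/(1 − c) = 590 × (1 − 0.2809)/0.47 = $902.7 billion.

$902.7 billion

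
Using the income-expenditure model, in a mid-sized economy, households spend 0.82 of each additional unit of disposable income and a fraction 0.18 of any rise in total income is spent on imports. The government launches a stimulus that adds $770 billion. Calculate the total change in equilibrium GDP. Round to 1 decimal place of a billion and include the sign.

+$2,138.9 billion

Government-spending multiplier = 1/(1 − c + m) = 1/(1 − 0.82 + 0.18) = 1/0.36 ≈ 2.778.
ΔY = k × ΔG = (+$770 billion) / 0.36 ≈ +$2,138.9 billion.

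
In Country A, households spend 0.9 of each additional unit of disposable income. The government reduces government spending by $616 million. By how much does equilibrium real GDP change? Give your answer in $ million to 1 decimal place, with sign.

−$6,160.0 million

Spending multiplier = 1/(1 − MPC) = 1/(1 − 0.9) = 1/0.1 = 10.
ΔY = k × ΔG = (−$616 million) / 0.1 = −$6,160 million.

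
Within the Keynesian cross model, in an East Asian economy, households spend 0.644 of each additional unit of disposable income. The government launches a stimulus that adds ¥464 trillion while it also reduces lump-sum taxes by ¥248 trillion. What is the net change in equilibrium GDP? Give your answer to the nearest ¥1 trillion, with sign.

+¥1,752 trillion

Expenditure multiplier = 1/(1 − MPC) = 1/(1 − 0.644) = 1/0.356 ≈ 2.809.
ΔG contributes k·ΔG = (+¥464 trillion) / 0.356 ≈ +¥1,303.4 trillion.
ΔT of −¥248 trillion changes first-round spending by −c·ΔT = +¥159.712 trillion, contributing k·(−c·ΔT) = (+¥159.712 trillion) / 0.356 ≈ +¥448.6 trillion.
Net ΔY = k(ΔG − c·ΔT) = (+¥623.712 trillion) / 0.356 = +¥1,752 trillion.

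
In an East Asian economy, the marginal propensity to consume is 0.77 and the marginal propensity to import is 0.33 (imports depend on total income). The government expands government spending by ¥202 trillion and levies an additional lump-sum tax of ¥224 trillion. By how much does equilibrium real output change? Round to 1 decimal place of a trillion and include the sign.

Expenditure multiplier = 1/(1 − c + m) = 1/(1 − 0.77 + 0.33) = 1/0.56 ≈ 1.786.
ΔG contributes k·ΔG = (+¥202 trillion) / 0.56 ≈ +¥360.7 trillion.
ΔT of +¥224 trillion changes first-round spending by −c·ΔT = −¥172.48 trillion, contributing k·(−c·ΔT) = (−¥172.48 trillion) / 0.56 = −¥308 trillion.
Net ΔY = k(ΔG − c·ΔT) = (+¥29.52 trillion) / 0.56 ≈ +¥52.7 trillion.

+¥52.7 trillion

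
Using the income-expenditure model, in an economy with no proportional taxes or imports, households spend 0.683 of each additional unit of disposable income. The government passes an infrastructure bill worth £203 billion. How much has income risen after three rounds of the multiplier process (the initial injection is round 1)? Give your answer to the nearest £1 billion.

£436 billion

Round 1 adds ΔG = £203 billion; each later round is MPC = 0.683 times the previous.
After 3 rounds: 203 + 138.649 + 94.697267 = ΔG·(1 − c^3)/(1 − c) = 203 × (1 − 0.318611987)/0.317 ≈ £436 billion.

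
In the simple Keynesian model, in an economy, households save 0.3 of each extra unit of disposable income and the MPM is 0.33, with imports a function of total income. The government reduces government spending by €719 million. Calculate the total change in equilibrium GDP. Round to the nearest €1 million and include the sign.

MPC = 1 − MPS = 1 − 0.3 = 0.7.
Government-spending multiplier = 1/(1 − c + m) = 1/(1 − 0.7 + 0.33) = 1/0.63 ≈ 1.587.
ΔY = k × ΔG = (−€719 million) / 0.63 ≈ −€1,141 million.

−€1,141 million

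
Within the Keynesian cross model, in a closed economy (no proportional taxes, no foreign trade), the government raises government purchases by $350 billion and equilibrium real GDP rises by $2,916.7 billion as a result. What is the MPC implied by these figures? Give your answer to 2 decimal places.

Implied spending multiplier k = ΔY/ΔG = 2,916.7/350 ≈ 8.3334.
Since k = 1/(1 − MPC), MPC = 1 − 1/k = 1 − ΔG/ΔY = 1 − 350/2,916.7 ≈ 0.88.

0.88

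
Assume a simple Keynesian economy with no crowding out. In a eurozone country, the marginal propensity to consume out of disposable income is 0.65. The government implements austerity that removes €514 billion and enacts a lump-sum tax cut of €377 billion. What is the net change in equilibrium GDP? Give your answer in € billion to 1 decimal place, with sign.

−€768.4 billion

Expenditure multiplier = 1/(1 − MPC) = 1/(1 − 0.65) = 1/0.35 ≈ 2.857.
ΔG contributes k·ΔG = (−€514 billion) / 0.35 ≈ −€1,468.6 billion.
ΔT of −€377 billion changes first-round spending by −c·ΔT = +€245.05 billion, contributing k·(−c·ΔT) = (+€245.05 billion) / 0.35 ≈ +€700.1 billion.
Net ΔY = k(ΔG − c·ΔT) = (−€268.95 billion) / 0.35 ≈ −€768.4 billion.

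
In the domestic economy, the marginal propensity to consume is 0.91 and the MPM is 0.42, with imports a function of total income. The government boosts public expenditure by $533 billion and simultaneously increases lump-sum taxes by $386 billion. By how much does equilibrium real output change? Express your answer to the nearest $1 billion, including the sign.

+$356 billion

Expenditure multiplier = 1/(1 − c + m) = 1/(1 − 0.91 + 0.42) = 1/0.51 ≈ 1.961.
ΔG contributes k·ΔG = (+$533 billion) / 0.51 ≈ +$1,045.1 billion.
ΔT of +$386 billion changes first-round spending by −c·ΔT = −$351.26 billion, contributing k·(−c·ΔT) = (−$351.26 billion) / 0.51 ≈ −$688.7 billion.
Net ΔY = k(ΔG − c·ΔT) = (+$181.74 billion) / 0.51 ≈ +$356 billion.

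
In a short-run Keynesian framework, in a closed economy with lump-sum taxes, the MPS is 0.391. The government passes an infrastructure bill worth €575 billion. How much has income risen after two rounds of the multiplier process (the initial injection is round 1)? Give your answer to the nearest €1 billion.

€925 billion

MPC = 1 − MPS = 1 − 0.391 = 0.609.
Round 1 adds ΔG = €575 billion; each later round is MPC = 0.609 times the previous.
After 2 rounds: 575 + 350.175 = ΔG·(1 − c^2)/(1 − c) = 575 × (1 − 0.370881)/0.391 ≈ €925 billion.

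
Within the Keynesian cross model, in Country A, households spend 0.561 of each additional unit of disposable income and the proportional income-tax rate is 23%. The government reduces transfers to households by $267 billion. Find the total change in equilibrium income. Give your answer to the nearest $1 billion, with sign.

The transfer change shifts disposable income by −$267 billion, so first-round consumption changes by c·ΔTR = 0.561 × (−$267 billion) = −$149.787 billion.
Expenditure multiplier = 1/(1 − c(1−t)) = 1/(1 − 0.561×0.77) = 1/0.56803 ≈ 1.76.
The transfer multiplier is c × k ≈ 0.988, so ΔY = k × (c·ΔTR) = (−$149.787 billion) / 0.56803 ≈ −$264 billion.

−$264 billion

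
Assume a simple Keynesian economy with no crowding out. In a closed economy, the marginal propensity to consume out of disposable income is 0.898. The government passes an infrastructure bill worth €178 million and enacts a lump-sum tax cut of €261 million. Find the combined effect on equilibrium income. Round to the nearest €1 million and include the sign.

Expenditure multiplier = 1/(1 − MPC) = 1/(1 − 0.898) = 1/0.102 ≈ 9.804.
ΔG contributes k·ΔG = (+€178 million) / 0.102 ≈ +€1,745.1 million.
ΔT of −€261 million changes first-round spending by −c·ΔT = +€234.378 million, contributing k·(−c·ΔT) = (+€234.378 million) / 0.102 ≈ +€2,297.8 million.
Net ΔY = k(ΔG − c·ΔT) = (+€412.378 million) / 0.102 ≈ +€4,043 million.

+€4,043 million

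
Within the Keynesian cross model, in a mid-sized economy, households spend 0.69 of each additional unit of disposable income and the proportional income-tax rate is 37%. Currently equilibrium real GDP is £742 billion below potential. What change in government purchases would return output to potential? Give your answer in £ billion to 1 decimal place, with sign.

+£419.5 billion

Spending multiplier = 1/(1 − c(1−t)) = 1/(1 − 0.69×0.63) = 1/0.5653 ≈ 1.769.
Need ΔY = +£742 billion, so ΔG = ΔY/k = (+£742 billion) × 0.5653 ≈ +£419.5 billion.
The government should increase government purchases by £419.5 billion.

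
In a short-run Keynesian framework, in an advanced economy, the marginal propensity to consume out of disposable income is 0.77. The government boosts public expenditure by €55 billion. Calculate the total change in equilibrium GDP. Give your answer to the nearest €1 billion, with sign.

Government-spending multiplier = 1/(1 − MPC) = 1/(1 − 0.77) = 1/0.23 ≈ 4.348.
ΔY = k × ΔG = (+€55 billion) / 0.23 ≈ +€239 billion.

+€239 billion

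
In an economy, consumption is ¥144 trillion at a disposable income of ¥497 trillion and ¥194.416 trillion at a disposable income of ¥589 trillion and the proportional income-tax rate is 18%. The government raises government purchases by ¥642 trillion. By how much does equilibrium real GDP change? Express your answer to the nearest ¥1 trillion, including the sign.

MPC = ΔC/ΔYd = (194.416 − 144)/(589 − 497) = 50.416/92 = 0.548.
Expenditure multiplier = 1/(1 − c(1−t)) = 1/(1 − 0.548×0.82) = 1/0.55064 ≈ 1.816.
ΔY = k × ΔG = (+¥642 trillion) / 0.55064 ≈ +¥1,166 trillion.

+¥1,166 trillion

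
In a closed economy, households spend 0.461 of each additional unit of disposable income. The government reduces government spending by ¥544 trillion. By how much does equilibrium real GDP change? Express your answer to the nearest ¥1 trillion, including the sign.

Expenditure multiplier = 1/(1 − MPC) = 1/(1 − 0.461) = 1/0.539 ≈ 1.855.
ΔY = k × ΔG = (−¥544 trillion) / 0.539 ≈ −¥1,009 trillion.

−¥1,009 trillion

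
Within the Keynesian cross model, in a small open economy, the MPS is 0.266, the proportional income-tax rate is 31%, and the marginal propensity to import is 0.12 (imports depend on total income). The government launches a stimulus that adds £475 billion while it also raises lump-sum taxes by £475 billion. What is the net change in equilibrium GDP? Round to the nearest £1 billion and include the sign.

MPC = 1 − MPS = 1 − 0.266 = 0.734.
Expenditure multiplier = 1/(1 − c(1−t) + m) = 1/(1 − 0.734×0.69 + 0.12) = 1/0.61354 ≈ 1.63.
ΔG contributes k·ΔG = (+£475 billion) / 0.61354 ≈ +£774.2 billion.
ΔT of +£475 billion changes first-round spending by −c·ΔT = −£348.65 billion, contributing k·(−c·ΔT) = (−£348.65 billion) / 0.61354 ≈ −£568.3 billion.
Net ΔY = k(ΔG − c·ΔT) = (+£126.35 billion) / 0.61354 ≈ +£206 billion.

+£206 billion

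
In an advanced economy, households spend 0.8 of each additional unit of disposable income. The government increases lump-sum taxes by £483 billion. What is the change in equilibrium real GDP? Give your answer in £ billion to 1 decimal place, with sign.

A lump-sum tax change of +£483 billion shifts disposable income by −£483 billion; first-round consumption changes by −c × ΔT = −0.8 × (+£483 billion) = −£386.4 billion.
Expenditure multiplier = 1/(1 − MPC) = 1/(1 − 0.8) = 1/0.2 = 5.
The tax multiplier is −c × k = −4, so ΔY = k × (−c·ΔT) = (−£386.4 billion) / 0.2 = −£1,932 billion.

−£1,932.0 billion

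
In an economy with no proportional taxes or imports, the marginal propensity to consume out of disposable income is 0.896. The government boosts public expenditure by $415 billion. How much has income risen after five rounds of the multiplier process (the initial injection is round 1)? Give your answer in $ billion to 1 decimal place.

Round 1 adds ΔG = $415 billion; each later round is MPC = 0.896 times the previous.
After 5 rounds: 415 + 371.84 + 333.16864 + 298.51910144 + 267.47311489024 = ΔG·(1 − c^5)/(1 − c) = 415 × (1 − 0.577484122750976)/0.104 ≈ $1,686 billion.

$1,686.0 billion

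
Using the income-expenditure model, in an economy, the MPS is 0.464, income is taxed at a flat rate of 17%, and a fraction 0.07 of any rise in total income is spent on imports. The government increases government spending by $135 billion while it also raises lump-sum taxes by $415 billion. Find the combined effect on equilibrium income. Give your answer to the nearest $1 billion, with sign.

−$140 billion

MPC = 1 − MPS = 1 − 0.464 = 0.536.
Expenditure multiplier = 1/(1 − c(1−t) + m) = 1/(1 − 0.536×0.83 + 0.07) = 1/0.62512 ≈ 1.6.
ΔG contributes k·ΔG = (+$135 billion) / 0.62512 ≈ +$216 billion.
ΔT of +$415 billion changes first-round spending by −c·ΔT = −$222.44 billion, contributing k·(−c·ΔT) = (−$222.44 billion) / 0.62512 ≈ −$355.8 billion.
Net ΔY = k(ΔG − c·ΔT) = (−$87.44 billion) / 0.62512 ≈ −$140 billion.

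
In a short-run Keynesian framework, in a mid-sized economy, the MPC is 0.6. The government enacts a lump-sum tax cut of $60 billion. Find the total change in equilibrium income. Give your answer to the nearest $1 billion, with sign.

A lump-sum tax change of −$60 billion shifts disposable income by +$60 billion; first-round consumption changes by −c × ΔT = −0.6 × (−$60 billion) = +$36 billion.
Expenditure multiplier = 1/(1 − MPC) = 1/(1 − 0.6) = 1/0.4 = 2.5.
The tax multiplier is −c × k = −1.5, so ΔY = k × (−c·ΔT) = (+$36 billion) / 0.4 = +$90 billion.

+$90 billion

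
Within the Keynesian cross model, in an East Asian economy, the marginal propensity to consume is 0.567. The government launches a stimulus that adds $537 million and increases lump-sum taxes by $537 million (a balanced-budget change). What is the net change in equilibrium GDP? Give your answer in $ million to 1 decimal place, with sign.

+$537.0 million

Expenditure multiplier = 1/(1 − MPC) = 1/(1 − 0.567) = 1/0.433 ≈ 2.309.
ΔG contributes k·ΔG = (+$537 million) / 0.433 ≈ +$1,240.2 million.
ΔT of +$537 million changes first-round spending by −c·ΔT = −$304.479 million, contributing k·(−c·ΔT) = (−$304.479 million) / 0.433 ≈ −$703.2 million.
With ΔG = ΔT and no other leakages, the balanced-budget multiplier is 1, so ΔY = ΔG = +$537 million.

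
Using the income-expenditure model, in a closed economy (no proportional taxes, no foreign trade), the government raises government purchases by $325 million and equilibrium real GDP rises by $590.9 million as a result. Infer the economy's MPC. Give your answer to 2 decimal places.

Implied spending multiplier k = ΔY/ΔG = 590.9/325 ≈ 1.8182.
Since k = 1/(1 − MPC), MPC = 1 − 1/k = 1 − ΔG/ΔY = 1 − 325/590.9 ≈ 0.45.

0.45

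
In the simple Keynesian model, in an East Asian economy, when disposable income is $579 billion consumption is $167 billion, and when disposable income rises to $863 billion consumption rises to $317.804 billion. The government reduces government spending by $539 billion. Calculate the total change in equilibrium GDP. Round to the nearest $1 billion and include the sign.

MPC = ΔC/ΔYd = (317.804 − 167)/(863 − 579) = 150.804/284 = 0.531.
Government-spending multiplier = 1/(1 − MPC) = 1/(1 − 0.531) = 1/0.469 ≈ 2.132.
ΔY = k × ΔG = (−$539 billion) / 0.469 ≈ −$1,149 billion.

−$1,149 billion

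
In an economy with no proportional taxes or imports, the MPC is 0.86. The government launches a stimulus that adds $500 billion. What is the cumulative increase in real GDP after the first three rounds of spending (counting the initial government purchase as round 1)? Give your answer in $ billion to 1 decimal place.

$1,299.8 billion

Round 1 adds ΔG = $500 billion; each later round is MPC = 0.86 times the previous.
After 3 rounds: 500 + 430 + 369.8 = ΔG·(1 − c^3)/(1 − c) = 500 × (1 − 0.636056)/0.14 = $1,299.8 billion.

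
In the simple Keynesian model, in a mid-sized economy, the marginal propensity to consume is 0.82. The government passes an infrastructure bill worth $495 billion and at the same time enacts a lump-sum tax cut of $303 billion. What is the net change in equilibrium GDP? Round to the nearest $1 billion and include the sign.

Expenditure multiplier = 1/(1 − MPC) = 1/(1 − 0.82) = 1/0.18 ≈ 5.556.
ΔG contributes k·ΔG = (+$495 billion) / 0.18 = +$2,750 billion.
ΔT of −$303 billion changes first-round spending by −c·ΔT = +$248.46 billion, contributing k·(−c·ΔT) = (+$248.46 billion) / 0.18 ≈ +$1,380.3 billion.
Net ΔY = k(ΔG − c·ΔT) = (+$743.46 billion) / 0.18 ≈ +$4,130 billion.

+$4,130 billion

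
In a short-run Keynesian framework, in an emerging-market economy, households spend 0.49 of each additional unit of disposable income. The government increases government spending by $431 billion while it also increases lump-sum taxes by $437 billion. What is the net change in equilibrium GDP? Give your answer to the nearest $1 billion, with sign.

Expenditure multiplier = 1/(1 − MPC) = 1/(1 − 0.49) = 1/0.51 ≈ 1.961.
ΔG contributes k·ΔG = (+$431 billion) / 0.51 ≈ +$845.1 billion.
ΔT of +$437 billion changes first-round spending by −c·ΔT = −$214.13 billion, contributing k·(−c·ΔT) = (−$214.13 billion) / 0.51 ≈ −$419.9 billion.
Net ΔY = k(ΔG − c·ΔT) = (+$216.87 billion) / 0.51 ≈ +$425 billion.

+$425 billion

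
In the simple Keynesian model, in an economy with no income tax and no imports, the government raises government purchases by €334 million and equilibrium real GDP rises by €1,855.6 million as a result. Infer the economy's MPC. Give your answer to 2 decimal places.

Implied spending multiplier k = ΔY/ΔG = 1,855.6/334 ≈ 5.5557.
Since k = 1/(1 − MPC), MPC = 1 − 1/k = 1 − ΔG/ΔY = 1 − 334/1,855.6 ≈ 0.82.

0.82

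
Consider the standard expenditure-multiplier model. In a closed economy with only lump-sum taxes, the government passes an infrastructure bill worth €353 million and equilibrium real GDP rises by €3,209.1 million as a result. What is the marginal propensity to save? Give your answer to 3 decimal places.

Implied spending multiplier k = ΔY/ΔG = 3,209.1/353 ≈ 9.0909.
Since k = 1/(1 − MPC), MPC = 1 − 1/k = 1 − ΔG/ΔY = 1 − 353/3,209.1 ≈ 0.890.
MPS = 1 − MPC = 0.110.

0.110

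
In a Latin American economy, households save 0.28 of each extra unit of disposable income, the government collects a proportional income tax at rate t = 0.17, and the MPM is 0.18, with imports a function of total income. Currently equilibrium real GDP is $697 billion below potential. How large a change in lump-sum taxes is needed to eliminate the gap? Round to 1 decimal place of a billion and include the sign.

−$563.8 billion

MPC = 1 − MPS = 1 − 0.28 = 0.72.
Spending multiplier = 1/(1 − c(1−t) + m) = 1/(1 − 0.72×0.83 + 0.18) = 1/0.5824 ≈ 1.717.
Tax multiplier = −c·k = −0.72/0.5824 ≈ −1.236. Need ΔY = +$697 billion, so ΔT = ΔY/(−c·k) = −(+$697 billion) × 0.5824 / 0.72 ≈ −$563.8 billion.
The government should cut lump-sum taxes by $563.8 billion.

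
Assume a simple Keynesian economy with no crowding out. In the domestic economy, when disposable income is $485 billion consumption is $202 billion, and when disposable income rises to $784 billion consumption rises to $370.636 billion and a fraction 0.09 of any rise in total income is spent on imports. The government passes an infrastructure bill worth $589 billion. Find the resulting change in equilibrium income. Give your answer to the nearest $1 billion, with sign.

MPC = ΔC/ΔYd = (370.636 − 202)/(784 − 485) = 168.636/299 = 0.564.
Expenditure multiplier = 1/(1 − c + m) = 1/(1 − 0.564 + 0.09) = 1/0.526 ≈ 1.901.
ΔY = k × ΔG = (+$589 billion) / 0.526 ≈ +$1,120 billion.

+$1,120 billion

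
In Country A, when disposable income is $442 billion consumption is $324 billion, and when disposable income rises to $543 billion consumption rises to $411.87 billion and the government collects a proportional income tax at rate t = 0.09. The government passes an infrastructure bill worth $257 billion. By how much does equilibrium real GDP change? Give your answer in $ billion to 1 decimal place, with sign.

MPC = ΔC/ΔYd = (411.87 − 324)/(543 − 442) = 87.87/101 = 0.87.
Government-spending multiplier = 1/(1 − c(1−t)) = 1/(1 − 0.87×0.91) = 1/0.2083 ≈ 4.801.
ΔY = k × ΔG = (+$257 billion) / 0.2083 ≈ +$1,233.8 billion.

+$1,233.8 billion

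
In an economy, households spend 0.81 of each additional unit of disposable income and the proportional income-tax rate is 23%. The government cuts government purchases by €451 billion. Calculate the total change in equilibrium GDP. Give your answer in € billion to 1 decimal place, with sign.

Government-spending multiplier = 1/(1 − c(1−t)) = 1/(1 − 0.81×0.77) = 1/0.3763 ≈ 2.657.
ΔY = k × ΔG = (−€451 billion) / 0.3763 ≈ −€1,198.5 billion.

−€1,198.5 billion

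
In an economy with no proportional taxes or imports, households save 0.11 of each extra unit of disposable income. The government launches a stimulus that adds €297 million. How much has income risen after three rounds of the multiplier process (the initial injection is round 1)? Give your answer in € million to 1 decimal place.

€796.6 million

MPC = 1 − MPS = 1 − 0.11 = 0.89.
Round 1 adds ΔG = €297 million; each later round is MPC = 0.89 times the previous.
After 3 rounds: 297 + 264.33 + 235.2537 = ΔG·(1 − c^3)/(1 − c) = 297 × (1 − 0.704969)/0.11 ≈ €796.6 million.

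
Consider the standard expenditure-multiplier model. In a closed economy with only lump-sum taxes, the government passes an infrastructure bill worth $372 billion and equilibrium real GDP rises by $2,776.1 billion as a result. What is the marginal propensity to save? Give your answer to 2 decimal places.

0.13

Implied spending multiplier k = ΔY/ΔG = 2,776.1/372 ≈ 7.4626.
Since k = 1/(1 − MPC), MPC = 1 − 1/k = 1 − ΔG/ΔY = 1 − 372/2,776.1 ≈ 0.87.
MPS = 1 − MPC = 0.13.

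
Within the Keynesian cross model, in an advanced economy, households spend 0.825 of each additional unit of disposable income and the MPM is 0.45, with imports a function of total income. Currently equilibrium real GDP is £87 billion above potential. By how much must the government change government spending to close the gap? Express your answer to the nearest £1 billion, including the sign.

−£54 billion

Spending multiplier = 1/(1 − c + m) = 1/(1 − 0.825 + 0.45) = 1/0.625 = 1.6.
Need ΔY = −£87 billion, so ΔG = ΔY/k = (−£87 billion) × 0.625 ≈ −£54 billion.
The government should cut government spending by £54 billion.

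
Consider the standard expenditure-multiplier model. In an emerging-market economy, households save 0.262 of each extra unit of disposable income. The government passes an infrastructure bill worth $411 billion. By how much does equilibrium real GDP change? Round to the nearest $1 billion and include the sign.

MPC = 1 − MPS = 1 − 0.262 = 0.738.
Government-spending multiplier = 1/(1 − MPC) = 1/(1 − 0.738) = 1/0.262 ≈ 3.817.
ΔY = k × ΔG = (+$411 billion) / 0.262 ≈ +$1,569 billion.

+$1,569 billion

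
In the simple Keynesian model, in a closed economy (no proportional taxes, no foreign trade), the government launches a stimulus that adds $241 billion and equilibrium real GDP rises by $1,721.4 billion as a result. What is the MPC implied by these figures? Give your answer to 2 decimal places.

Implied spending multiplier k = ΔY/ΔG = 1,721.4/241 ≈ 7.1427.
Since k = 1/(1 − MPC), MPC = 1 − 1/k = 1 − ΔG/ΔY = 1 − 241/1,721.4 ≈ 0.86.

0.86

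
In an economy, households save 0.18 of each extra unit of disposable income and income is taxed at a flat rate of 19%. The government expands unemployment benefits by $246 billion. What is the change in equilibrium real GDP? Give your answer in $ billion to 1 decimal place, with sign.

MPC = 1 − MPS = 1 − 0.18 = 0.82.
The transfer change shifts disposable income by +$246 billion, so first-round consumption changes by c·ΔTR = 0.82 × (+$246 billion) = +$201.72 billion.
Expenditure multiplier = 1/(1 − c(1−t)) = 1/(1 − 0.82×0.81) = 1/0.3358 ≈ 2.978.
The transfer multiplier is c × k ≈ 2.442, so ΔY = k × (c·ΔTR) = (+$201.72 billion) / 0.3358 ≈ +$600.7 billion.

+$600.7 billion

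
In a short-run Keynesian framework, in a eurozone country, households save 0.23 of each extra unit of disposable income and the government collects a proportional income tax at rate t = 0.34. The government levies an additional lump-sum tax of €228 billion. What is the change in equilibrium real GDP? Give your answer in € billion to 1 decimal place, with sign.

MPC = 1 − MPS = 1 − 0.23 = 0.77.
A lump-sum tax change of +€228 billion shifts disposable income by −€228 billion; first-round consumption changes by −c × ΔT = −0.77 × (+€228 billion) = −€175.56 billion.
Expenditure multiplier = 1/(1 − c(1−t)) = 1/(1 − 0.77×0.66) = 1/0.4918 ≈ 2.033.
The tax multiplier is −c × k ≈ −1.566, so ΔY = k × (−c·ΔT) = (−€175.56 billion) / 0.4918 ≈ −€357 billion.

−€357.0 billion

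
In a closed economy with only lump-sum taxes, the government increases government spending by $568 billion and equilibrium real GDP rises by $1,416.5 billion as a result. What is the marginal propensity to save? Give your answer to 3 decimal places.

Implied spending multiplier k = ΔY/ΔG = 1,416.5/568 ≈ 2.4938.
Since k = 1/(1 − MPC), MPC = 1 − 1/k = 1 − ΔG/ΔY = 1 − 568/1,416.5 ≈ 0.599.
MPS = 1 − MPC = 0.401.

0.401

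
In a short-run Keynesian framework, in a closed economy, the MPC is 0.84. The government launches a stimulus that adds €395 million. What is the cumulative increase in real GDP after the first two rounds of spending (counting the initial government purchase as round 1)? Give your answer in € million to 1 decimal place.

Round 1 adds ΔG = €395 million; each later round is MPC = 0.84 times the previous.
After 2 rounds: 395 + 331.8 = ΔG·(1 − c^2)/(1 − c) = 395 × (1 − 0.7056)/0.16 = €726.8 million.

€726.8 million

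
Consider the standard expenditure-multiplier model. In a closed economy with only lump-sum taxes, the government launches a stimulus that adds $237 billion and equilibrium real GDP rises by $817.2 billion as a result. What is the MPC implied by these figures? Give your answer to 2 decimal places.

0.71

Implied spending multiplier k = ΔY/ΔG = 817.2/237 ≈ 3.4481.
Since k = 1/(1 − MPC), MPC = 1 − 1/k = 1 − ΔG/ΔY = 1 − 237/817.2 ≈ 0.71.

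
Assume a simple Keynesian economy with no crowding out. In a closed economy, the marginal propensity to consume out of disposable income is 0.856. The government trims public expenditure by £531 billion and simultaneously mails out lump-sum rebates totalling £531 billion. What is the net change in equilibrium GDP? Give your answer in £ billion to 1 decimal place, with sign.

Expenditure multiplier = 1/(1 − MPC) = 1/(1 − 0.856) = 1/0.144 ≈ 6.944.
ΔG contributes k·ΔG = (−£531 billion) / 0.144 = −£3,687.5 billion.
ΔT of −£531 billion changes first-round spending by −c·ΔT = +£454.536 billion, contributing k·(−c·ΔT) = (+£454.536 billion) / 0.144 = +£3,156.5 billion.
With ΔG = ΔT and no other leakages, the balanced-budget multiplier is 1, so ΔY = ΔG = −£531 billion.

−£531.0 billion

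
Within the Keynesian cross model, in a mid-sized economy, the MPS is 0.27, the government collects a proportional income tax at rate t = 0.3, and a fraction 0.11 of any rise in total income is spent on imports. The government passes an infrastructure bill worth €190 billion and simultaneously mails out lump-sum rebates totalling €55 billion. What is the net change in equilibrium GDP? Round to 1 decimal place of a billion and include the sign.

+€384.2 billion

MPC = 1 − MPS = 1 − 0.27 = 0.73.
Expenditure multiplier = 1/(1 − c(1−t) + m) = 1/(1 − 0.73×0.7 + 0.11) = 1/0.599 ≈ 1.669.
ΔG contributes k·ΔG = (+€190 billion) / 0.599 ≈ +€317.2 billion.
ΔT of −€55 billion changes first-round spending by −c·ΔT = +€40.15 billion, contributing k·(−c·ΔT) = (+€40.15 billion) / 0.599 ≈ +€67 billion.
Net ΔY = k(ΔG − c·ΔT) = (+€230.15 billion) / 0.599 ≈ +€384.2 billion.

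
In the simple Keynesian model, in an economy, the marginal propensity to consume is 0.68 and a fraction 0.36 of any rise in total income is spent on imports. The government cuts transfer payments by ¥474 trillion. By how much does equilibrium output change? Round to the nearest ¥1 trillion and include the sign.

−¥474 trillion

The transfer change shifts disposable income by −¥474 trillion, so first-round consumption changes by c·ΔTR = 0.68 × (−¥474 trillion) = −¥322.32 trillion.
Expenditure multiplier = 1/(1 − c + m) = 1/(1 − 0.68 + 0.36) = 1/0.68 ≈ 1.471.
The transfer multiplier is c × k = 1, so ΔY = k × (c·ΔTR) = (−¥322.32 trillion) / 0.68 = −¥474 trillion.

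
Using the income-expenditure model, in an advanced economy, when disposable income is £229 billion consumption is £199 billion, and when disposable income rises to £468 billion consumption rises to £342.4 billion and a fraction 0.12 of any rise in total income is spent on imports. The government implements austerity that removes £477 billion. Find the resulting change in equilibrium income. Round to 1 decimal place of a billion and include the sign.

MPC = ΔC/ΔYd = (342.4 − 199)/(468 − 229) = 143.4/239 = 0.6.
Spending multiplier = 1/(1 − c + m) = 1/(1 − 0.6 + 0.12) = 1/0.52 ≈ 1.923.
ΔY = k × ΔG = (−£477 billion) / 0.52 ≈ −£917.3 billion.

−£917.3 billion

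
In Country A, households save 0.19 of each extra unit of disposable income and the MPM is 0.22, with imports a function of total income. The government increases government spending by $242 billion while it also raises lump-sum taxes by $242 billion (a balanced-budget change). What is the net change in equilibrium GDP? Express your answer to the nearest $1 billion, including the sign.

+$112 billion

MPC = 1 − MPS = 1 − 0.19 = 0.81.
Expenditure multiplier = 1/(1 − c + m) = 1/(1 − 0.81 + 0.22) = 1/0.41 ≈ 2.439.
ΔG contributes k·ΔG = (+$242 billion) / 0.41 ≈ +$590.2 billion.
ΔT of +$242 billion changes first-round spending by −c·ΔT = −$196.02 billion, contributing k·(−c·ΔT) = (−$196.02 billion) / 0.41 ≈ −$478.1 billion.
Net ΔY = k(ΔG − c·ΔT) = (+$45.98 billion) / 0.41 ≈ +$112 billion.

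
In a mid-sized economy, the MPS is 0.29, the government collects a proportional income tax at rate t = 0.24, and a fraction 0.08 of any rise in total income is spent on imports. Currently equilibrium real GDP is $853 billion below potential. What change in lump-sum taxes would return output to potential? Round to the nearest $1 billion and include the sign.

−$649 billion

MPC = 1 − MPS = 1 − 0.29 = 0.71.
Spending multiplier = 1/(1 − c(1−t) + m) = 1/(1 − 0.71×0.76 + 0.08) = 1/0.5404 ≈ 1.85.
Tax multiplier = −c·k = −0.71/0.5404 ≈ −1.314. Need ΔY = +$853 billion, so ΔT = ΔY/(−c·k) = −(+$853 billion) × 0.5404 / 0.71 ≈ −$649 billion.
The government should cut lump-sum taxes by $649 billion.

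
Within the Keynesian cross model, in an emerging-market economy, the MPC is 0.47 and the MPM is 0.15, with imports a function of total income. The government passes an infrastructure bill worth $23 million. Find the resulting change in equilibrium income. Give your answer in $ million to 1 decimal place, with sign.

Expenditure multiplier = 1/(1 − c + m) = 1/(1 − 0.47 + 0.15) = 1/0.68 ≈ 1.471.
ΔY = k × ΔG = (+$23 million) / 0.68 ≈ +$33.8 million.

+$33.8 million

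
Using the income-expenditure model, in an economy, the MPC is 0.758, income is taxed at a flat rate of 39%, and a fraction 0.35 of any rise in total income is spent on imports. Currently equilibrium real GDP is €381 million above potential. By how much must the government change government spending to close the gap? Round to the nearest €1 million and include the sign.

Spending multiplier = 1/(1 − c(1−t) + m) = 1/(1 − 0.758×0.61 + 0.35) = 1/0.88762 ≈ 1.127.
Need ΔY = −€381 million, so ΔG = ΔY/k = (−€381 million) × 0.88762 ≈ −€338 million.
The government should cut government spending by €338 million.

−€338 million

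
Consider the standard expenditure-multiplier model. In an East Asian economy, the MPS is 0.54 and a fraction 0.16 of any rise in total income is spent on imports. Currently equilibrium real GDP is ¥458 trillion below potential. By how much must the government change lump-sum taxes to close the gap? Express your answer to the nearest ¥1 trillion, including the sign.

MPC = 1 − MPS = 1 − 0.54 = 0.46.
Spending multiplier = 1/(1 − c + m) = 1/(1 − 0.46 + 0.16) = 1/0.7 ≈ 1.429.
Tax multiplier = −c·k = −0.46/0.7 ≈ −0.657. Need ΔY = +¥458 trillion, so ΔT = ΔY/(−c·k) = −(+¥458 trillion) × 0.7 / 0.46 ≈ −¥697 trillion.
The government should cut lump-sum taxes by ¥697 trillion.

−¥697 trillion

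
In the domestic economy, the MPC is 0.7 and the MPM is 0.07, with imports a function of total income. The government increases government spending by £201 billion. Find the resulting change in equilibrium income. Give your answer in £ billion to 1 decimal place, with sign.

Expenditure multiplier = 1/(1 − c + m) = 1/(1 − 0.7 + 0.07) = 1/0.37 ≈ 2.703.
ΔY = k × ΔG = (+£201 billion) / 0.37 ≈ +£543.2 billion.

+£543.2 billion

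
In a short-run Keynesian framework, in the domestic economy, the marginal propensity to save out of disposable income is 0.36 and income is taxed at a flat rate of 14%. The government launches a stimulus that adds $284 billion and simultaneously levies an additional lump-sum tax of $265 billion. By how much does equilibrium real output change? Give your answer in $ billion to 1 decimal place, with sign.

+$254.4 billion

MPC = 1 − MPS = 1 − 0.36 = 0.64.
Expenditure multiplier = 1/(1 − c(1−t)) = 1/(1 − 0.64×0.86) = 1/0.4496 ≈ 2.224.
ΔG contributes k·ΔG = (+$284 billion) / 0.4496 ≈ +$631.7 billion.
ΔT of +$265 billion changes first-round spending by −c·ΔT = −$169.6 billion, contributing k·(−c·ΔT) = (−$169.6 billion) / 0.4496 ≈ −$377.2 billion.
Net ΔY = k(ΔG − c·ΔT) = (+$114.4 billion) / 0.4496 ≈ +$254.4 billion.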